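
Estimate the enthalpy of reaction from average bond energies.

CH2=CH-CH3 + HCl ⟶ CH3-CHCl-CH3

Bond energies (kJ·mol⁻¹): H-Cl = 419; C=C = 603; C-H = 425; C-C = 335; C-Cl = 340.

ΔH ≈ −78 kJ

Bonds broken (reactants):
  C-C: 1 × 335 = 335
  C-H: 6 × 425 = 2550
  C=C: 1 × 603 = 603
  H-Cl: 1 × 419 = 419
  Σ(broken) = 3907 kJ
Bonds formed (products):
  C-C: 2 × 335 = 670
  C-Cl: 1 × 340 = 340
  C-H: 7 × 425 = 2975
  Σ(formed) = 3985 kJ
ΔH = Σ(broken) − Σ(formed) = 3907 − 3985 = −78 kJ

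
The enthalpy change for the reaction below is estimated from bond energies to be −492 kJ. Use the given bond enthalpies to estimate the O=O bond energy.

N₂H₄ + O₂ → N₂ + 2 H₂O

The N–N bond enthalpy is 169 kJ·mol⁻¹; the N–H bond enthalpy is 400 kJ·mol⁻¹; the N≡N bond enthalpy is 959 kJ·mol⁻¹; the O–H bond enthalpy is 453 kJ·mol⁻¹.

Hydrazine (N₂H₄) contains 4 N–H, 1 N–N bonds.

D(O=O) ≈ 510 kJ/mol

Let D be the O=O bond energy.
Σ(broken) = 4×400 + 1×169 + 1×D = 1769 + D
Σ(formed) = 1×959 + 4×453 = 2771
ΔH = Σ(broken) − Σ(formed) = (1769 + D) − (2771) = −1002 + D
Setting this equal to −492 kJ gives D = 510 kJ/mol.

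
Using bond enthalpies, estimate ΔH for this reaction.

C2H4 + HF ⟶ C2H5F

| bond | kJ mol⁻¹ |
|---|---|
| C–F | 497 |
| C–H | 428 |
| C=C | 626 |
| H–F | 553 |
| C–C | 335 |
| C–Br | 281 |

ΔH ≈ −81 kJ

Bonds broken (reactants):
  C–H: 4 × 428 = 1712
  C=C: 1 × 626 = 626
  H–F: 1 × 553 = 553
  Σ(broken) = 2891 kJ
Bonds formed (products):
  C–C: 1 × 335 = 335
  C–F: 1 × 497 = 497
  C–H: 5 × 428 = 2140
  Σ(formed) = 2972 kJ
ΔH = Σ(broken) − Σ(formed) = 2891 − 2972 = −81 kJ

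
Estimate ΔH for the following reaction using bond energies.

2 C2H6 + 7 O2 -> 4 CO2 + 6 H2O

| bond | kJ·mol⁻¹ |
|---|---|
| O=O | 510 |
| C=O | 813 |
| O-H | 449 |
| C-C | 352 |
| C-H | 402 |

Bonds broken (reactants):
  C-C: 2 × 352 = 704
  C-H: 12 × 402 = 4824
  O=O: 7 × 510 = 3570
  Σ(broken) = 9098 kJ
Bonds formed (products):
  C=O: 8 × 813 = 6504
  O-H: 12 × 449 = 5388
  Σ(formed) = 11892 kJ
ΔH = Σ(broken) − Σ(formed) = 9098 − 11892 = −2794 kJ

ΔH ≈ −2794 kJ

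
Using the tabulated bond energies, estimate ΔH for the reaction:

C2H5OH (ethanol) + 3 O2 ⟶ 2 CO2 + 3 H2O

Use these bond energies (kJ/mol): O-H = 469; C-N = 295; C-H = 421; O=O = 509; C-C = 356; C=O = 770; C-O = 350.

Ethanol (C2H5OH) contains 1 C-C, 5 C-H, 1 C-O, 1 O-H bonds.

Bonds broken (reactants):
  C-C: 1 × 356 = 356
  C-H: 5 × 421 = 2105
  C-O: 1 × 350 = 350
  O-H: 1 × 469 = 469
  O=O: 3 × 509 = 1527
  Σ(broken) = 4807 kJ
Bonds formed (products):
  C=O: 4 × 770 = 3080
  O-H: 6 × 469 = 2814
  Σ(formed) = 5894 kJ
ΔH = Σ(broken) − Σ(formed) = 4807 − 5894 = −1087 kJ

ΔH ≈ −1087 kJ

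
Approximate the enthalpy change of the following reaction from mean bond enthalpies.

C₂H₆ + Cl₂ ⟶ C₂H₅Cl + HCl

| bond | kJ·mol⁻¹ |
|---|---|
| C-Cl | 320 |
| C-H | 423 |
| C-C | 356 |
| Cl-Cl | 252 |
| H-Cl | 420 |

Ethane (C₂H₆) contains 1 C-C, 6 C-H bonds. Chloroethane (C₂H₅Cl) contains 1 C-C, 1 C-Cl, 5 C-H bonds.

ΔH ≈ −65 kJ

Bonds broken (reactants):
  C-C: 1 × 356 = 356
  C-H: 6 × 423 = 2538
  Cl-Cl: 1 × 252 = 252
  Σ(broken) = 3146 kJ
Bonds formed (products):
  C-C: 1 × 356 = 356
  C-Cl: 1 × 320 = 320
  C-H: 5 × 423 = 2115
  H-Cl: 1 × 420 = 420
  Σ(formed) = 3211 kJ
ΔH = Σ(broken) − Σ(formed) = 3146 − 3211 = −65 kJ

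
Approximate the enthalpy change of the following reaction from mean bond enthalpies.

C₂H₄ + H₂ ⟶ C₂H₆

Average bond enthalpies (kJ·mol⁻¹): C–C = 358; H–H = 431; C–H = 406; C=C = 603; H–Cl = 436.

ΔH ≈ −136 kJ

Bonds broken (reactants):
  C–H: 4 × 406 = 1624
  C=C: 1 × 603 = 603
  H–H: 1 × 431 = 431
  Σ(broken) = 2658 kJ
Bonds formed (products):
  C–C: 1 × 358 = 358
  C–H: 6 × 406 = 2436
  Σ(formed) = 2794 kJ
ΔH = Σ(broken) − Σ(formed) = 2658 − 2794 = −136 kJ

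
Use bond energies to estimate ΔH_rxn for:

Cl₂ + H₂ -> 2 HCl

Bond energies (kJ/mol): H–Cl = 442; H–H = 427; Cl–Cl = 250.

Bonds broken (reactants):
  Cl–Cl: 1 × 250 = 250
  H–H: 1 × 427 = 427
  Σ(broken) = 677 kJ
Bonds formed (products):
  H–Cl: 2 × 442 = 884
  Σ(formed) = 884 kJ
ΔH = Σ(broken) − Σ(formed) = 677 − 884 = −207 kJ

ΔH ≈ −207 kJ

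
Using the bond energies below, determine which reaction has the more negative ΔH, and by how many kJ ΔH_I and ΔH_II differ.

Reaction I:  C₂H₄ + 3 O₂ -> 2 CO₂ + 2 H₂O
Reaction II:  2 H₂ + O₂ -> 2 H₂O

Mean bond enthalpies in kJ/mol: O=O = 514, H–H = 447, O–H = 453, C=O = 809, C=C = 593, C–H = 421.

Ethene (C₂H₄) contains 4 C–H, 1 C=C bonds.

Reaction I:
  Bonds broken (reactants):
    C–H: 4 × 421 = 1684
    C=C: 1 × 593 = 593
    O=O: 3 × 514 = 1542
    Σ(broken) = 3819 kJ
  Bonds formed (products):
    C=O: 4 × 809 = 3236
    O–H: 4 × 453 = 1812
    Σ(formed) = 5048 kJ
  ΔH_I = 3819 − 5048 = −1229 kJ
Reaction II:
  Bonds broken (reactants):
    H–H: 2 × 447 = 894
    O=O: 1 × 514 = 514
    Σ(broken) = 1408 kJ
  Bonds formed (products):
    O–H: 4 × 453 = 1812
    Σ(formed) = 1812 kJ
  ΔH_II = 1408 − 1812 = −404 kJ
ΔH_I − ΔH_II = −825 kJ, so reaction I has the more negative ΔH; |ΔH_I − ΔH_II| = 825 kJ.

Reaction I, by 825 kJ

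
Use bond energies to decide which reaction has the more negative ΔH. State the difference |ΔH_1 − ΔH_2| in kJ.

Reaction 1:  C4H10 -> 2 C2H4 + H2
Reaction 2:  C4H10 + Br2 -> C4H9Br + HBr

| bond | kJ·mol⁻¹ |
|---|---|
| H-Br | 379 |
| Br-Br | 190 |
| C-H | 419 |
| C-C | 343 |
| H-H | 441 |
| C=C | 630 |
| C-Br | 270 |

Reaction 2, by 206 kJ

Reaction 1:
  Bonds broken (reactants):
    C-C: 3 × 343 = 1029
    C-H: 10 × 419 = 4190
    Σ(broken) = 5219 kJ
  Bonds formed (products):
    C-H: 8 × 419 = 3352
    C=C: 2 × 630 = 1260
    H-H: 1 × 441 = 441
    Σ(formed) = 5053 kJ
  ΔH_1 = 5219 − 5053 = +166 kJ
Reaction 2:
  Bonds broken (reactants):
    Br-Br: 1 × 190 = 190
    C-C: 3 × 343 = 1029
    C-H: 10 × 419 = 4190
    Σ(broken) = 5409 kJ
  Bonds formed (products):
    C-Br: 1 × 270 = 270
    C-C: 3 × 343 = 1029
    C-H: 9 × 419 = 3771
    H-Br: 1 × 379 = 379
    Σ(formed) = 5449 kJ
  ΔH_2 = 5409 − 5449 = −40 kJ
ΔH_1 − ΔH_2 = +206 kJ, so reaction 2 has the more negative ΔH; |ΔH_1 − ΔH_2| = 206 kJ.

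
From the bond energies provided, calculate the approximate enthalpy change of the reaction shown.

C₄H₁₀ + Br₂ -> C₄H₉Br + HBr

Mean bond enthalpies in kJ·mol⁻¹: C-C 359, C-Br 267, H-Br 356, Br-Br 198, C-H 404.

Bonds broken (reactants):
  Br-Br: 1 × 198 = 198
  C-C: 3 × 359 = 1077
  C-H: 10 × 404 = 4040
  Σ(broken) = 5315 kJ
Bonds formed (products):
  C-Br: 1 × 267 = 267
  C-C: 3 × 359 = 1077
  C-H: 9 × 404 = 3636
  H-Br: 1 × 356 = 356
  Σ(formed) = 5336 kJ
ΔH = Σ(broken) − Σ(formed) = 5315 − 5336 = −21 kJ

ΔH ≈ −21 kJ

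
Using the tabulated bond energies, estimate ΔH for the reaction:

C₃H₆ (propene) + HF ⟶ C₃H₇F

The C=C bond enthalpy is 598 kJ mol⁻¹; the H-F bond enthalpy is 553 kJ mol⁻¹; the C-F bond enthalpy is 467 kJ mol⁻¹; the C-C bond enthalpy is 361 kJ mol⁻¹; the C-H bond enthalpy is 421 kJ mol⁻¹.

Bonds broken (reactants):
  C-C: 1 × 361 = 361
  C-H: 6 × 421 = 2526
  C=C: 1 × 598 = 598
  H-F: 1 × 553 = 553
  Σ(broken) = 4038 kJ
Bonds formed (products):
  C-C: 2 × 361 = 722
  C-F: 1 × 467 = 467
  C-H: 7 × 421 = 2947
  Σ(formed) = 4136 kJ
ΔH = Σ(broken) − Σ(formed) = 4038 − 4136 = −98 kJ

ΔH ≈ −98 kJ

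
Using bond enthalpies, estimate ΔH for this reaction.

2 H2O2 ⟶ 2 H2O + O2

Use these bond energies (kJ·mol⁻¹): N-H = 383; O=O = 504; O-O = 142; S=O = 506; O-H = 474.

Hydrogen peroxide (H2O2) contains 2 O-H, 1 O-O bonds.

ΔH ≈ −220 kJ

Bonds broken (reactants):
  O-H: 4 × 474 = 1896
  O-O: 2 × 142 = 284
  Σ(broken) = 2180 kJ
Bonds formed (products):
  O-H: 4 × 474 = 1896
  O=O: 1 × 504 = 504
  Σ(formed) = 2400 kJ
ΔH = Σ(broken) − Σ(formed) = 2180 − 2400 = −220 kJ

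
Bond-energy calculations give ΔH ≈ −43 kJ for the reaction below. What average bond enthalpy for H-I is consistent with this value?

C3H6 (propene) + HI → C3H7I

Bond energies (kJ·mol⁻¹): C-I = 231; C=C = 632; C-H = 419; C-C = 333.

Let D be the H-I bond energy.
Σ(broken) = 1×333 + 6×419 + 1×632 + 1×D = 3479 + D
Σ(formed) = 2×333 + 7×419 + 1×231 = 3830
ΔH = Σ(broken) − Σ(formed) = (3479 + D) − (3830) = −351 + D
Setting this equal to −43 kJ gives D = 308 kJ/mol.

D(H-I) ≈ 308 kJ/mol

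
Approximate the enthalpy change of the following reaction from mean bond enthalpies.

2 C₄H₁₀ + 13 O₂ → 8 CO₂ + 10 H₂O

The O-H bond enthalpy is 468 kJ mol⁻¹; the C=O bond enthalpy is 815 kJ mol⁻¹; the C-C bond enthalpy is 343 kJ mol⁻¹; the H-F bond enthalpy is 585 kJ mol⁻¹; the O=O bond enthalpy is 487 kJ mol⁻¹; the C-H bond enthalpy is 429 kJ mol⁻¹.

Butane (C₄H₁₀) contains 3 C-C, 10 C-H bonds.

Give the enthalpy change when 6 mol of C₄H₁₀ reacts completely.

Bonds broken (reactants):
  C-C: 6 × 343 = 2058
  C-H: 20 × 429 = 8580
  O=O: 13 × 487 = 6331
  Σ(broken) = 16969 kJ
Bonds formed (products):
  C=O: 16 × 815 = 13040
  O-H: 20 × 468 = 9360
  Σ(formed) = 22400 kJ
ΔH = Σ(broken) − Σ(formed) = 16969 − 22400 = −5431 kJ
For 3× the reaction as written: 3 × (−5431) = −16293 kJ

ΔH = −16293 kJ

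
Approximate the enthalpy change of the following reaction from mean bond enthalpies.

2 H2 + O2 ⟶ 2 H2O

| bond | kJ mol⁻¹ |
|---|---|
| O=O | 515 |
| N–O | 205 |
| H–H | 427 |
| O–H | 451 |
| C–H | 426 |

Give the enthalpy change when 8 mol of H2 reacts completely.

Bonds broken (reactants):
  H–H: 2 × 427 = 854
  O=O: 1 × 515 = 515
  Σ(broken) = 1369 kJ
Bonds formed (products):
  O–H: 4 × 451 = 1804
  Σ(formed) = 1804 kJ
ΔH = Σ(broken) − Σ(formed) = 1369 − 1804 = −435 kJ
For 4× the reaction as written: 4 × (−435) = −1740 kJ

ΔH = −1740 kJ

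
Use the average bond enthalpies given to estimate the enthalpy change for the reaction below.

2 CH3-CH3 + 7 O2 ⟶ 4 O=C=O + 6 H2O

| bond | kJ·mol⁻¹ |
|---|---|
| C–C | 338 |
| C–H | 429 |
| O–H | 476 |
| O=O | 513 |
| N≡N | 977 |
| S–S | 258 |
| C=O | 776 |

ΔH ≈ −2505 kJ

Bonds broken (reactants):
  C–C: 2 × 338 = 676
  C–H: 12 × 429 = 5148
  O=O: 7 × 513 = 3591
  Σ(broken) = 9415 kJ
Bonds formed (products):
  C=O: 8 × 776 = 6208
  O–H: 12 × 476 = 5712
  Σ(formed) = 11920 kJ
ΔH = Σ(broken) − Σ(formed) = 9415 − 11920 = −2505 kJ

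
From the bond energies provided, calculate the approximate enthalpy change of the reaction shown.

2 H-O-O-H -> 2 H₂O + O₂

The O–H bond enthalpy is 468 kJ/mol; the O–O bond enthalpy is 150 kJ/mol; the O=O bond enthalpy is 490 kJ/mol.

ΔH ≈ −190 kJ

Bonds broken (reactants):
  O–H: 4 × 468 = 1872
  O–O: 2 × 150 = 300
  Σ(broken) = 2172 kJ
Bonds formed (products):
  O–H: 4 × 468 = 1872
  O=O: 1 × 490 = 490
  Σ(formed) = 2362 kJ
ΔH = Σ(broken) − Σ(formed) = 2172 − 2362 = −190 kJ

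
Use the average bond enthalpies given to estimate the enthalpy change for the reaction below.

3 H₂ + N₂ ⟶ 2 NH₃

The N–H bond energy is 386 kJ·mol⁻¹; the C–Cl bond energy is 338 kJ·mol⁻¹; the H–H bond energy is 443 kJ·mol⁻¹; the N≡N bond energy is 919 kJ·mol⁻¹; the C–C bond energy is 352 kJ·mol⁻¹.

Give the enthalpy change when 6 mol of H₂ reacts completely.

Bonds broken (reactants):
  H–H: 3 × 443 = 1329
  N≡N: 1 × 919 = 919
  Σ(broken) = 2248 kJ
Bonds formed (products):
  N–H: 6 × 386 = 2316
  Σ(formed) = 2316 kJ
ΔH = Σ(broken) − Σ(formed) = 2248 − 2316 = −68 kJ
For 2× the reaction as written: 2 × (−68) = −136 kJ

ΔH = −136 kJ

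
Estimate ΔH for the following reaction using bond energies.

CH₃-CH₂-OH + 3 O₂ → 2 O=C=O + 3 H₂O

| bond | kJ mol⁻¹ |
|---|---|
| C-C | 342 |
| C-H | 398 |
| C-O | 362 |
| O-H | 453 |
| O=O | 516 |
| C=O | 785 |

Bonds broken (reactants):
  C-C: 1 × 342 = 342
  C-H: 5 × 398 = 1990
  C-O: 1 × 362 = 362
  O-H: 1 × 453 = 453
  O=O: 3 × 516 = 1548
  Σ(broken) = 4695 kJ
Bonds formed (products):
  C=O: 4 × 785 = 3140
  O-H: 6 × 453 = 2718
  Σ(formed) = 5858 kJ
ΔH = Σ(broken) − Σ(formed) = 4695 − 5858 = −1163 kJ

ΔH ≈ −1163 kJ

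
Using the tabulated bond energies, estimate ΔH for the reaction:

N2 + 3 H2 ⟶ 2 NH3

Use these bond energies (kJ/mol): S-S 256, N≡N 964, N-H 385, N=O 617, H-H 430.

ΔH ≈ −56 kJ

Bonds broken (reactants):
  H-H: 3 × 430 = 1290
  N≡N: 1 × 964 = 964
  Σ(broken) = 2254 kJ
Bonds formed (products):
  N-H: 6 × 385 = 2310
  Σ(formed) = 2310 kJ
ΔH = Σ(broken) − Σ(formed) = 2254 − 2310 = −56 kJ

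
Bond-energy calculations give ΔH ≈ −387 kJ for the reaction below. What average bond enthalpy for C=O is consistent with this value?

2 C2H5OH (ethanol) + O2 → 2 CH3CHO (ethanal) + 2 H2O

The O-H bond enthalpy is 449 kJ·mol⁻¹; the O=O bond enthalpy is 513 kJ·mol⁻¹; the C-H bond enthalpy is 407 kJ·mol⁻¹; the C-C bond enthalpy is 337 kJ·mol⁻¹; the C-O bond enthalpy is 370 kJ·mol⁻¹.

D(C=O) ≈ 778 kJ/mol

Let D be the C=O bond energy.
Σ(broken) = 2×337 + 10×407 + 2×370 + 2×449 + 1×513 = 6895
Σ(formed) = 2×337 + 8×407 + 2×D + 4×449 = 5726 + 2D
ΔH = Σ(broken) − Σ(formed) = (6895) − (5726 + 2D) = +1169 − 2D
Setting this equal to −387 kJ gives 2D = 1556, so D = 778 kJ/mol.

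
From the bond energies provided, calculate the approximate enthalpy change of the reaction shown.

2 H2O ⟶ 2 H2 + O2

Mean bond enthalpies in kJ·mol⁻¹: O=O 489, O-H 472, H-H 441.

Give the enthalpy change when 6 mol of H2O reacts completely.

Bonds broken (reactants):
  O-H: 4 × 472 = 1888
  Σ(broken) = 1888 kJ
Bonds formed (products):
  H-H: 2 × 441 = 882
  O=O: 1 × 489 = 489
  Σ(formed) = 1371 kJ
ΔH = Σ(broken) − Σ(formed) = 1888 − 1371 = +517 kJ
For 3× the reaction as written: 3 × (+517) = +1551 kJ

ΔH = +1551 kJ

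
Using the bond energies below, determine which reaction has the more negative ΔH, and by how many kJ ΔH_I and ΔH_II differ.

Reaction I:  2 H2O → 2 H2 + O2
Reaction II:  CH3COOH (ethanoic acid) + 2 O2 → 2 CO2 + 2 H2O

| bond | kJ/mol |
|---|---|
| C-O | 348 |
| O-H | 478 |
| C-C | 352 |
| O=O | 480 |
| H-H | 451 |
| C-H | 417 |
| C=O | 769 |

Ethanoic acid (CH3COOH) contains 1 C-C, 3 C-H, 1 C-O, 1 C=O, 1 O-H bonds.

Reaction II, by 1360 kJ

Reaction I:
  Bonds broken (reactants):
    O-H: 4 × 478 = 1912
    Σ(broken) = 1912 kJ
  Bonds formed (products):
    H-H: 2 × 451 = 902
    O=O: 1 × 480 = 480
    Σ(formed) = 1382 kJ
  ΔH_I = 1912 − 1382 = +530 kJ
Reaction II:
  Bonds broken (reactants):
    C-C: 1 × 352 = 352
    C-H: 3 × 417 = 1251
    C-O: 1 × 348 = 348
    C=O: 1 × 769 = 769
    O-H: 1 × 478 = 478
    O=O: 2 × 480 = 960
    Σ(broken) = 4158 kJ
  Bonds formed (products):
    C=O: 4 × 769 = 3076
    O-H: 4 × 478 = 1912
    Σ(formed) = 4988 kJ
  ΔH_II = 4158 − 4988 = −830 kJ
ΔH_I − ΔH_II = +1360 kJ, so reaction II has the more negative ΔH; |ΔH_I − ΔH_II| = 1360 kJ.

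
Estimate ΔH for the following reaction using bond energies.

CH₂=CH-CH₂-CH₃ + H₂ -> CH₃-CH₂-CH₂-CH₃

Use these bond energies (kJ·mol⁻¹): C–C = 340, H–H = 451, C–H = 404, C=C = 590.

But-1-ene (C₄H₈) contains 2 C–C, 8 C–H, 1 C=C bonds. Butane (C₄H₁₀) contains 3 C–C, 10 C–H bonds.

Bonds broken (reactants):
  C–C: 2 × 340 = 680
  C–H: 8 × 404 = 3232
  C=C: 1 × 590 = 590
  H–H: 1 × 451 = 451
  Σ(broken) = 4953 kJ
Bonds formed (products):
  C–C: 3 × 340 = 1020
  C–H: 10 × 404 = 4040
  Σ(formed) = 5060 kJ
ΔH = Σ(broken) − Σ(formed) = 4953 − 5060 = −107 kJ

ΔH ≈ −107 kJ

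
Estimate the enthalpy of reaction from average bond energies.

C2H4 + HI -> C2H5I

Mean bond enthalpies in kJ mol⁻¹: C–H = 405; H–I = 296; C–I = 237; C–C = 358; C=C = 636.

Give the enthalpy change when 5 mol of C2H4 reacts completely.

ΔH = −340 kJ

Bonds broken (reactants):
  C–H: 4 × 405 = 1620
  C=C: 1 × 636 = 636
  H–I: 1 × 296 = 296
  Σ(broken) = 2552 kJ
Bonds formed (products):
  C–C: 1 × 358 = 358
  C–H: 5 × 405 = 2025
  C–I: 1 × 237 = 237
  Σ(formed) = 2620 kJ
ΔH = Σ(broken) − Σ(formed) = 2552 − 2620 = −68 kJ
For 5× the reaction as written: 5 × (−68) = −340 kJ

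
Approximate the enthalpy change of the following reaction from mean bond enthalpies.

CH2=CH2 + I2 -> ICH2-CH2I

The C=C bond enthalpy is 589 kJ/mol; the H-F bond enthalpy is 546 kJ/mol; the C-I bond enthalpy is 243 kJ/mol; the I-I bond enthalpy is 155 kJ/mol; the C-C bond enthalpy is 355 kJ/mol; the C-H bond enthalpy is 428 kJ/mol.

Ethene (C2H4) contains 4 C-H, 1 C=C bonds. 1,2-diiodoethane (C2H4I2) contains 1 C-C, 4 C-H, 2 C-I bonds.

ΔH ≈ −97 kJ

Bonds broken (reactants):
  C-H: 4 × 428 = 1712
  C=C: 1 × 589 = 589
  I-I: 1 × 155 = 155
  Σ(broken) = 2456 kJ
Bonds formed (products):
  C-C: 1 × 355 = 355
  C-H: 4 × 428 = 1712
  C-I: 2 × 243 = 486
  Σ(formed) = 2553 kJ
ΔH = Σ(broken) − Σ(formed) = 2456 − 2553 = −97 kJ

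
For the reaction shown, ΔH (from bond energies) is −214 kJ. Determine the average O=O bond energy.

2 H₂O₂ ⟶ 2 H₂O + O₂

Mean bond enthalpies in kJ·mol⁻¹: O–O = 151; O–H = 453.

D(O=O) ≈ 516 kJ/mol

Let D be the O=O bond energy.
Σ(broken) = 4×453 + 2×151 = 2114
Σ(formed) = 4×453 + 1×D = 1812 + D
ΔH = Σ(broken) − Σ(formed) = (2114) − (1812 + D) = +302 − D
Setting this equal to −214 kJ gives D = 516 kJ/mol.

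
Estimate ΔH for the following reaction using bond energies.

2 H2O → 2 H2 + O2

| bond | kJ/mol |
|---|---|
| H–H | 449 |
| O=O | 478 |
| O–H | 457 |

Bonds broken (reactants):
  O–H: 4 × 457 = 1828
  Σ(broken) = 1828 kJ
Bonds formed (products):
  H–H: 2 × 449 = 898
  O=O: 1 × 478 = 478
  Σ(formed) = 1376 kJ
ΔH = Σ(broken) − Σ(formed) = 1828 − 1376 = +452 kJ

ΔH ≈ +452 kJ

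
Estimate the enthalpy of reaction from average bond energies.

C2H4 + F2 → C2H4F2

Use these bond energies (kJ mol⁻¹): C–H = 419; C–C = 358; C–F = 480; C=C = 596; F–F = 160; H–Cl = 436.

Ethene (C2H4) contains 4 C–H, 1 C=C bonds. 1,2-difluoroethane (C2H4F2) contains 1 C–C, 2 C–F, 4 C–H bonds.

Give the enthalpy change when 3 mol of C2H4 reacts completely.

Bonds broken (reactants):
  C–H: 4 × 419 = 1676
  C=C: 1 × 596 = 596
  F–F: 1 × 160 = 160
  Σ(broken) = 2432 kJ
Bonds formed (products):
  C–C: 1 × 358 = 358
  C–F: 2 × 480 = 960
  C–H: 4 × 419 = 1676
  Σ(formed) = 2994 kJ
ΔH = Σ(broken) − Σ(formed) = 2432 − 2994 = −562 kJ
For 3× the reaction as written: 3 × (−562) = −1686 kJ

ΔH = −1686 kJ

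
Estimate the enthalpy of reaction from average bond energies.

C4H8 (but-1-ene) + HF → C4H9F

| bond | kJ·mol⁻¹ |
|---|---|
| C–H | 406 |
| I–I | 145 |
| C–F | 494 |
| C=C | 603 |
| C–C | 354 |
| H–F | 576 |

ΔH ≈ −75 kJ

Bonds broken (reactants):
  C–C: 2 × 354 = 708
  C–H: 8 × 406 = 3248
  C=C: 1 × 603 = 603
  H–F: 1 × 576 = 576
  Σ(broken) = 5135 kJ
Bonds formed (products):
  C–C: 3 × 354 = 1062
  C–F: 1 × 494 = 494
  C–H: 9 × 406 = 3654
  Σ(formed) = 5210 kJ
ΔH = Σ(broken) − Σ(formed) = 5135 − 5210 = −75 kJ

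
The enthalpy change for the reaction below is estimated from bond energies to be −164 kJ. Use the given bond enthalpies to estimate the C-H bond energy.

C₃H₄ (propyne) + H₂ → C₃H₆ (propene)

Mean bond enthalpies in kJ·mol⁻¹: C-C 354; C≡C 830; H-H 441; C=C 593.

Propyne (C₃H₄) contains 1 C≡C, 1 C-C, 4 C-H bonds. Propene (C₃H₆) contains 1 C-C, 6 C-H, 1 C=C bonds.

D(C-H) ≈ 421 kJ/mol

Let D be the C-H bond energy.
Σ(broken) = 1×830 + 1×354 + 4×D + 1×441 = 1625 + 4D
Σ(formed) = 1×354 + 6×D + 1×593 = 947 + 6D
ΔH = Σ(broken) − Σ(formed) = (1625 + 4D) − (947 + 6D) = +678 − 2D
Setting this equal to −164 kJ gives 2D = 842, so D = 421 kJ/mol.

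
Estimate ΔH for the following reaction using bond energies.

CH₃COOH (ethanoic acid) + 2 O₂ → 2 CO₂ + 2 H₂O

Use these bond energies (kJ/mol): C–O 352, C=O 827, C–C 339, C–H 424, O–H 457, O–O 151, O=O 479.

ΔH ≈ −931 kJ

Bonds broken (reactants):
  C–C: 1 × 339 = 339
  C–H: 3 × 424 = 1272
  C–O: 1 × 352 = 352
  C=O: 1 × 827 = 827
  O–H: 1 × 457 = 457
  O=O: 2 × 479 = 958
  Σ(broken) = 4205 kJ
Bonds formed (products):
  C=O: 4 × 827 = 3308
  O–H: 4 × 457 = 1828
  Σ(formed) = 5136 kJ
ΔH = Σ(broken) − Σ(formed) = 4205 − 5136 = −931 kJ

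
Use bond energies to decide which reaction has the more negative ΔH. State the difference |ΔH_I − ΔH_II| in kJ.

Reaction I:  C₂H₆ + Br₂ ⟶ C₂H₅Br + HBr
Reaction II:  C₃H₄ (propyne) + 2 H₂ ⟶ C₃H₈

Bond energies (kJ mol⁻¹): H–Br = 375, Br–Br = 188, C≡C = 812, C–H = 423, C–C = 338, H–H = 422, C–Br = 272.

Reaction I:
  Bonds broken (reactants):
    Br–Br: 1 × 188 = 188
    C–C: 1 × 338 = 338
    C–H: 6 × 423 = 2538
    Σ(broken) = 3064 kJ
  Bonds formed (products):
    C–Br: 1 × 272 = 272
    C–C: 1 × 338 = 338
    C–H: 5 × 423 = 2115
    H–Br: 1 × 375 = 375
    Σ(formed) = 3100 kJ
  ΔH_I = 3064 − 3100 = −36 kJ
Reaction II:
  Bonds broken (reactants):
    C≡C: 1 × 812 = 812
    C–C: 1 × 338 = 338
    C–H: 4 × 423 = 1692
    H–H: 2 × 422 = 844
    Σ(broken) = 3686 kJ
  Bonds formed (products):
    C–C: 2 × 338 = 676
    C–H: 8 × 423 = 3384
    Σ(formed) = 4060 kJ
  ΔH_II = 3686 − 4060 = −374 kJ
ΔH_I − ΔH_II = +338 kJ, so reaction II has the more negative ΔH; |ΔH_I − ΔH_II| = 338 kJ.

Reaction II, by 338 kJ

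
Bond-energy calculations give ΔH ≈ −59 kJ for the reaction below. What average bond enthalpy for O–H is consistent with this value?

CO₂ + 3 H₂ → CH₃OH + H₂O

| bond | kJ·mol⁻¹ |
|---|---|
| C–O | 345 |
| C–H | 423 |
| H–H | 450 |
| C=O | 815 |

D(O–H) ≈ 475 kJ/mol

Let D be the O–H bond energy.
Σ(broken) = 2×815 + 3×450 = 2980
Σ(formed) = 3×423 + 1×345 + 3×D = 1614 + 3D
ΔH = Σ(broken) − Σ(formed) = (2980) − (1614 + 3D) = +1366 − 3D
Setting this equal to −59 kJ gives 3D = 1425, so D = 475 kJ/mol.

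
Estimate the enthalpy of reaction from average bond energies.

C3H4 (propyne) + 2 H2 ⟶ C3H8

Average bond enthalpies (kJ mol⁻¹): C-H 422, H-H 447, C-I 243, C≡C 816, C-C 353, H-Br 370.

Bonds broken (reactants):
  C≡C: 1 × 816 = 816
  C-C: 1 × 353 = 353
  C-H: 4 × 422 = 1688
  H-H: 2 × 447 = 894
  Σ(broken) = 3751 kJ
Bonds formed (products):
  C-C: 2 × 353 = 706
  C-H: 8 × 422 = 3376
  Σ(formed) = 4082 kJ
ΔH = Σ(broken) − Σ(formed) = 3751 − 4082 = −331 kJ

ΔH ≈ −331 kJ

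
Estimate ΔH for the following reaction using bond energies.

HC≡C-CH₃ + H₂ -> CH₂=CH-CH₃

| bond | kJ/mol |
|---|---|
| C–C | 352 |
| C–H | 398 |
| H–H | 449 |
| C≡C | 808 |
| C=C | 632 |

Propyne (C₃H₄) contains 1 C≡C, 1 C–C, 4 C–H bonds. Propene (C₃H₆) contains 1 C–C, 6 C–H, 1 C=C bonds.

ΔH ≈ −171 kJ

Bonds broken (reactants):
  C≡C: 1 × 808 = 808
  C–C: 1 × 352 = 352
  C–H: 4 × 398 = 1592
  H–H: 1 × 449 = 449
  Σ(broken) = 3201 kJ
Bonds formed (products):
  C–C: 1 × 352 = 352
  C–H: 6 × 398 = 2388
  C=C: 1 × 632 = 632
  Σ(formed) = 3372 kJ
ΔH = Σ(broken) − Σ(formed) = 3201 − 3372 = −171 kJ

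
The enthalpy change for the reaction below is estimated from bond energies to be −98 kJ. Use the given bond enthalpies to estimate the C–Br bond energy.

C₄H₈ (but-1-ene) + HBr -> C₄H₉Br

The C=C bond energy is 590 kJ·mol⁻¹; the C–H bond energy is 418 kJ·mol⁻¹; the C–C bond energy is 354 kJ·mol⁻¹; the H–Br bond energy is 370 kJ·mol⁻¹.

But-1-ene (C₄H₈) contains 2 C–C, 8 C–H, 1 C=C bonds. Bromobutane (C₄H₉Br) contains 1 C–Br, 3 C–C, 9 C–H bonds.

D(C–Br) ≈ 286 kJ/mol

Let D be the C–Br bond energy.
Σ(broken) = 2×354 + 8×418 + 1×590 + 1×370 = 5012
Σ(formed) = 1×D + 3×354 + 9×418 = 4824 + D
ΔH = Σ(broken) − Σ(formed) = (5012) − (4824 + D) = +188 − D
Setting this equal to −98 kJ gives D = 286 kJ/mol.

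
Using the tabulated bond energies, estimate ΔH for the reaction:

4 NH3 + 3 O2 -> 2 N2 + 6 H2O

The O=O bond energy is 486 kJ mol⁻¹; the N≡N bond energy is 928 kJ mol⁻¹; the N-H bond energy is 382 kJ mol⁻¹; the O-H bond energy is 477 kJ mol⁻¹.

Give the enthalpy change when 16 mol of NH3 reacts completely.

ΔH = −6152 kJ

Bonds broken (reactants):
  N-H: 12 × 382 = 4584
  O=O: 3 × 486 = 1458
  Σ(broken) = 6042 kJ
Bonds formed (products):
  N≡N: 2 × 928 = 1856
  O-H: 12 × 477 = 5724
  Σ(formed) = 7580 kJ
ΔH = Σ(broken) − Σ(formed) = 6042 − 7580 = −1538 kJ
For 4× the reaction as written: 4 × (−1538) = −6152 kJ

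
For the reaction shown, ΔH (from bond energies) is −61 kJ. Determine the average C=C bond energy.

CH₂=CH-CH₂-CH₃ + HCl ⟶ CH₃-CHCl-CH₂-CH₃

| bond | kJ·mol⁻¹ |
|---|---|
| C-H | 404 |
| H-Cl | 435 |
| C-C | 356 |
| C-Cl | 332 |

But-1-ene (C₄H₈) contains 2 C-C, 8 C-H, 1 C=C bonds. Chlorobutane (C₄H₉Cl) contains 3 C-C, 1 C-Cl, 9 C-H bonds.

Let D be the C=C bond energy.
Σ(broken) = 2×356 + 8×404 + 1×D + 1×435 = 4379 + D
Σ(formed) = 3×356 + 1×332 + 9×404 = 5036
ΔH = Σ(broken) − Σ(formed) = (4379 + D) − (5036) = −657 + D
Setting this equal to −61 kJ gives D = 596 kJ/mol.

D(C=C) ≈ 596 kJ/mol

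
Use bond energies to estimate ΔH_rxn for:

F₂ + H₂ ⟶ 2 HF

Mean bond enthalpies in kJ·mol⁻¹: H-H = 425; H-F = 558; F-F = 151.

Bonds broken (reactants):
  F-F: 1 × 151 = 151
  H-H: 1 × 425 = 425
  Σ(broken) = 576 kJ
Bonds formed (products):
  H-F: 2 × 558 = 1116
  Σ(formed) = 1116 kJ
ΔH = Σ(broken) − Σ(formed) = 576 − 1116 = −540 kJ

ΔH ≈ −540 kJ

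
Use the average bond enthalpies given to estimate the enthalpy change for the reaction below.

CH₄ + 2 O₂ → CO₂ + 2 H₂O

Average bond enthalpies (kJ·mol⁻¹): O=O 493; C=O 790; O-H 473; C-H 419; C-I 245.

ΔH ≈ −810 kJ

Bonds broken (reactants):
  C-H: 4 × 419 = 1676
  O=O: 2 × 493 = 986
  Σ(broken) = 2662 kJ
Bonds formed (products):
  C=O: 2 × 790 = 1580
  O-H: 4 × 473 = 1892
  Σ(formed) = 3472 kJ
ΔH = Σ(broken) − Σ(formed) = 2662 − 3472 = −810 kJ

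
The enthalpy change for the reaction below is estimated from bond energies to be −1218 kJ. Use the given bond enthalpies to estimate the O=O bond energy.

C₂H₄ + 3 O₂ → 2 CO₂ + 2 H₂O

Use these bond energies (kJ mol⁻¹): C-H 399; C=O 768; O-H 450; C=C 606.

D(O=O) ≈ 484 kJ/mol

Let D be the O=O bond energy.
Σ(broken) = 4×399 + 1×606 + 3×D = 2202 + 3D
Σ(formed) = 4×768 + 4×450 = 4872
ΔH = Σ(broken) − Σ(formed) = (2202 + 3D) − (4872) = −2670 + 3D
Setting this equal to −1218 kJ gives 3D = 1452, so D = 484 kJ/mol.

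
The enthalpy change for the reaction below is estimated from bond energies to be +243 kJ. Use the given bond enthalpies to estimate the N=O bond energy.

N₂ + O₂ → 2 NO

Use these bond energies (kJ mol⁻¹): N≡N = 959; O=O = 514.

D(N=O) ≈ 615 kJ/mol

Let D be the N=O bond energy.
Σ(broken) = 1×959 + 1×514 = 1473
Σ(formed) = 2×D = 2D
ΔH = Σ(broken) − Σ(formed) = (1473) − (2D) = +1473 − 2D
Setting this equal to +243 kJ gives 2D = 1230, so D = 615 kJ/mol.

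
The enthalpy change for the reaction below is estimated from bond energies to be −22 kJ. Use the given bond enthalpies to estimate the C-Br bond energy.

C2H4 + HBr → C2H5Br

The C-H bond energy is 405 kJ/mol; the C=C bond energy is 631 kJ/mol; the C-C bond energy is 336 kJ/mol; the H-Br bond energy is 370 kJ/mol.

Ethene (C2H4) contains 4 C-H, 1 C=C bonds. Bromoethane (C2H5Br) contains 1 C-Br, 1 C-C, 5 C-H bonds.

D(C-Br) ≈ 282 kJ/mol

Let D be the C-Br bond energy.
Σ(broken) = 4×405 + 1×631 + 1×370 = 2621
Σ(formed) = 1×D + 1×336 + 5×405 = 2361 + D
ΔH = Σ(broken) − Σ(formed) = (2621) − (2361 + D) = +260 − D
Setting this equal to −22 kJ gives D = 282 kJ/mol.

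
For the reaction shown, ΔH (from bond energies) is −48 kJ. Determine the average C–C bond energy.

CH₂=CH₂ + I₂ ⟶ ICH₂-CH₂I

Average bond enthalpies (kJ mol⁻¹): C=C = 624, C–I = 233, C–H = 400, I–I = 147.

Let D be the C–C bond energy.
Σ(broken) = 4×400 + 1×624 + 1×147 = 2371
Σ(formed) = 1×D + 4×400 + 2×233 = 2066 + D
ΔH = Σ(broken) − Σ(formed) = (2371) − (2066 + D) = +305 − D
Setting this equal to −48 kJ gives D = 353 kJ/mol.

D(C–C) ≈ 353 kJ/mol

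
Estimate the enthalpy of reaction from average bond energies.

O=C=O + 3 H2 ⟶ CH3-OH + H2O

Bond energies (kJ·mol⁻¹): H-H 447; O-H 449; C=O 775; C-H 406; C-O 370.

Bonds broken (reactants):
  C=O: 2 × 775 = 1550
  H-H: 3 × 447 = 1341
  Σ(broken) = 2891 kJ
Bonds formed (products):
  C-H: 3 × 406 = 1218
  C-O: 1 × 370 = 370
  O-H: 3 × 449 = 1347
  Σ(formed) = 2935 kJ
ΔH = Σ(broken) − Σ(formed) = 2891 − 2935 = −44 kJ

ΔH ≈ −44 kJ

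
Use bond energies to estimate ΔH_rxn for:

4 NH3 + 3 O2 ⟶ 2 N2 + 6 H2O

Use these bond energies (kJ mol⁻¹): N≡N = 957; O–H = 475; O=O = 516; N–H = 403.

ΔH ≈ −1230 kJ

Bonds broken (reactants):
  N–H: 12 × 403 = 4836
  O=O: 3 × 516 = 1548
  Σ(broken) = 6384 kJ
Bonds formed (products):
  N≡N: 2 × 957 = 1914
  O–H: 12 × 475 = 5700
  Σ(formed) = 7614 kJ
ΔH = Σ(broken) − Σ(formed) = 6384 − 7614 = −1230 kJ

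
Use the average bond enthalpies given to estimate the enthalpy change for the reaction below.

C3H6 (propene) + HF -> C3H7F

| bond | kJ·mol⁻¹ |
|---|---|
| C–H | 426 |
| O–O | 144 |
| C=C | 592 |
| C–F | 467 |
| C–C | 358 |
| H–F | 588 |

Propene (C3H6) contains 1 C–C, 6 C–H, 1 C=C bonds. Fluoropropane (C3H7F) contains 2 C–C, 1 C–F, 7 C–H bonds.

ΔH ≈ −71 kJ

Bonds broken (reactants):
  C–C: 1 × 358 = 358
  C–H: 6 × 426 = 2556
  C=C: 1 × 592 = 592
  H–F: 1 × 588 = 588
  Σ(broken) = 4094 kJ
Bonds formed (products):
  C–C: 2 × 358 = 716
  C–F: 1 × 467 = 467
  C–H: 7 × 426 = 2982
  Σ(formed) = 4165 kJ
ΔH = Σ(broken) − Σ(formed) = 4094 − 4165 = −71 kJ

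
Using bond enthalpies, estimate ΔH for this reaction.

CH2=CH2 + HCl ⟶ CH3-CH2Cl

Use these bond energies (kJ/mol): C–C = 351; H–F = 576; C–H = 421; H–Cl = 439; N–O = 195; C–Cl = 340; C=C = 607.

ΔH ≈ −66 kJ

Bonds broken (reactants):
  C–H: 4 × 421 = 1684
  C=C: 1 × 607 = 607
  H–Cl: 1 × 439 = 439
  Σ(broken) = 2730 kJ
Bonds formed (products):
  C–C: 1 × 351 = 351
  C–Cl: 1 × 340 = 340
  C–H: 5 × 421 = 2105
  Σ(formed) = 2796 kJ
ΔH = Σ(broken) − Σ(formed) = 2730 − 2796 = −66 kJ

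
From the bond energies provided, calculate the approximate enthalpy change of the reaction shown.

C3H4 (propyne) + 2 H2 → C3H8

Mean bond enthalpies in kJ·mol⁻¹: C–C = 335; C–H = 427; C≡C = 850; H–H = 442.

Bonds broken (reactants):
  C≡C: 1 × 850 = 850
  C–C: 1 × 335 = 335
  C–H: 4 × 427 = 1708
  H–H: 2 × 442 = 884
  Σ(broken) = 3777 kJ
Bonds formed (products):
  C–C: 2 × 335 = 670
  C–H: 8 × 427 = 3416
  Σ(formed) = 4086 kJ
ΔH = Σ(broken) − Σ(formed) = 3777 − 4086 = −309 kJ

ΔH ≈ −309 kJ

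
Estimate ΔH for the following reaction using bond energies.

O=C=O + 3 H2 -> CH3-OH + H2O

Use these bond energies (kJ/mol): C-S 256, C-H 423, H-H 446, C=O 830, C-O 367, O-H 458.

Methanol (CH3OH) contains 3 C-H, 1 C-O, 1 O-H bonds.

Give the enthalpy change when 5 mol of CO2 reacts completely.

Bonds broken (reactants):
  C=O: 2 × 830 = 1660
  H-H: 3 × 446 = 1338
  Σ(broken) = 2998 kJ
Bonds formed (products):
  C-H: 3 × 423 = 1269
  C-O: 1 × 367 = 367
  O-H: 3 × 458 = 1374
  Σ(formed) = 3010 kJ
ΔH = Σ(broken) − Σ(formed) = 2998 − 3010 = −12 kJ
For 5× the reaction as written: 5 × (−12) = −60 kJ

ΔH = −60 kJ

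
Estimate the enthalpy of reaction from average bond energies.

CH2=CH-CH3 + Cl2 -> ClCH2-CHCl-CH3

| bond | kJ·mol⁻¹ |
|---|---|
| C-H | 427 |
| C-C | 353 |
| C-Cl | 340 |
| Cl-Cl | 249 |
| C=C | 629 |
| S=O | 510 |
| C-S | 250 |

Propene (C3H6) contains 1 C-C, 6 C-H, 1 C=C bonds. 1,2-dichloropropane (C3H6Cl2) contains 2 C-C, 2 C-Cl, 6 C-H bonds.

Bonds broken (reactants):
  C-C: 1 × 353 = 353
  C-H: 6 × 427 = 2562
  C=C: 1 × 629 = 629
  Cl-Cl: 1 × 249 = 249
  Σ(broken) = 3793 kJ
Bonds formed (products):
  C-C: 2 × 353 = 706
  C-Cl: 2 × 340 = 680
  C-H: 6 × 427 = 2562
  Σ(formed) = 3948 kJ
ΔH = Σ(broken) − Σ(formed) = 3793 − 3948 = −155 kJ

ΔH ≈ −155 kJ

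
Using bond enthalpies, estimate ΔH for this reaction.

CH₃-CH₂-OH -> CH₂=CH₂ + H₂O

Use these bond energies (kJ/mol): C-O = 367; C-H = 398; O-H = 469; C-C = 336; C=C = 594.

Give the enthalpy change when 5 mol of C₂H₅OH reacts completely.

ΔH = +190 kJ

Bonds broken (reactants):
  C-C: 1 × 336 = 336
  C-H: 5 × 398 = 1990
  C-O: 1 × 367 = 367
  O-H: 1 × 469 = 469
  Σ(broken) = 3162 kJ
Bonds formed (products):
  C-H: 4 × 398 = 1592
  C=C: 1 × 594 = 594
  O-H: 2 × 469 = 938
  Σ(formed) = 3124 kJ
ΔH = Σ(broken) − Σ(formed) = 3162 − 3124 = +38 kJ
For 5× the reaction as written: 5 × (+38) = +190 kJ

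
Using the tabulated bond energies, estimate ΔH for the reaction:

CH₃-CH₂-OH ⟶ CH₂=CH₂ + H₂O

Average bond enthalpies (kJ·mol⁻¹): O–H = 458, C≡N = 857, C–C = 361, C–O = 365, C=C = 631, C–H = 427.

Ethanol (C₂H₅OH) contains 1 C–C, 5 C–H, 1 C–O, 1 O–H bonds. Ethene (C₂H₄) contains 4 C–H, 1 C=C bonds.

Bonds broken (reactants):
  C–C: 1 × 361 = 361
  C–H: 5 × 427 = 2135
  C–O: 1 × 365 = 365
  O–H: 1 × 458 = 458
  Σ(broken) = 3319 kJ
Bonds formed (products):
  C–H: 4 × 427 = 1708
  C=C: 1 × 631 = 631
  O–H: 2 × 458 = 916
  Σ(formed) = 3255 kJ
ΔH = Σ(broken) − Σ(formed) = 3319 − 3255 = +64 kJ

ΔH ≈ +64 kJ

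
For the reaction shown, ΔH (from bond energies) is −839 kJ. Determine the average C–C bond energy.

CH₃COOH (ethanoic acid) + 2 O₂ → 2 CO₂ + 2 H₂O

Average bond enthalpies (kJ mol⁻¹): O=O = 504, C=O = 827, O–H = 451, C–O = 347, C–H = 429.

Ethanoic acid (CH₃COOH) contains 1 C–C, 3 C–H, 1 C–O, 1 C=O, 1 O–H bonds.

Let D be the C–C bond energy.
Σ(broken) = 1×D + 3×429 + 1×347 + 1×827 + 1×451 + 2×504 = 3920 + D
Σ(formed) = 4×827 + 4×451 = 5112
ΔH = Σ(broken) − Σ(formed) = (3920 + D) − (5112) = −1192 + D
Setting this equal to −839 kJ gives D = 353 kJ/mol.

D(C–C) ≈ 353 kJ/mol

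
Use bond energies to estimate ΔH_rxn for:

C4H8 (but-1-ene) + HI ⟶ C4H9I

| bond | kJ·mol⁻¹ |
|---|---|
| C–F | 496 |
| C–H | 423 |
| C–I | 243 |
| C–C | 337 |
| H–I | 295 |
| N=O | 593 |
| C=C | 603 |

Bonds broken (reactants):
  C–C: 2 × 337 = 674
  C–H: 8 × 423 = 3384
  C=C: 1 × 603 = 603
  H–I: 1 × 295 = 295
  Σ(broken) = 4956 kJ
Bonds formed (products):
  C–C: 3 × 337 = 1011
  C–H: 9 × 423 = 3807
  C–I: 1 × 243 = 243
  Σ(formed) = 5061 kJ
ΔH = Σ(broken) − Σ(formed) = 4956 − 5061 = −105 kJ

ΔH ≈ −105 kJ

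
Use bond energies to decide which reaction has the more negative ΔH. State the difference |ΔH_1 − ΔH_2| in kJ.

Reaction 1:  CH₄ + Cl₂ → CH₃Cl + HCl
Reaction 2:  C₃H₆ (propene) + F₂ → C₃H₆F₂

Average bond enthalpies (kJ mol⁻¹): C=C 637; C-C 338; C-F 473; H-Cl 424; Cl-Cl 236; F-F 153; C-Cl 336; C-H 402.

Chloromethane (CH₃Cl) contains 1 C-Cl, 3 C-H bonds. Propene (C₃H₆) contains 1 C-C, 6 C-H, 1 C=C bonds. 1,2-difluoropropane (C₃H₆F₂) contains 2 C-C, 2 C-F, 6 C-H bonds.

Reaction 2, by 372 kJ

Reaction 1:
  Bonds broken (reactants):
    C-H: 4 × 402 = 1608
    Cl-Cl: 1 × 236 = 236
    Σ(broken) = 1844 kJ
  Bonds formed (products):
    C-Cl: 1 × 336 = 336
    C-H: 3 × 402 = 1206
    H-Cl: 1 × 424 = 424
    Σ(formed) = 1966 kJ
  ΔH_1 = 1844 − 1966 = −122 kJ
Reaction 2:
  Bonds broken (reactants):
    C-C: 1 × 338 = 338
    C-H: 6 × 402 = 2412
    C=C: 1 × 637 = 637
    F-F: 1 × 153 = 153
    Σ(broken) = 3540 kJ
  Bonds formed (products):
    C-C: 2 × 338 = 676
    C-F: 2 × 473 = 946
    C-H: 6 × 402 = 2412
    Σ(formed) = 4034 kJ
  ΔH_2 = 3540 − 4034 = −494 kJ
ΔH_1 − ΔH_2 = +372 kJ, so reaction 2 has the more negative ΔH; |ΔH_1 − ΔH_2| = 372 kJ.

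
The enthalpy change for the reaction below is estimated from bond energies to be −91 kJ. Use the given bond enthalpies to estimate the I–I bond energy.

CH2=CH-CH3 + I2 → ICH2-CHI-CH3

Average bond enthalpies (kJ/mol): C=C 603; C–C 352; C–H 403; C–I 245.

D(I–I) ≈ 148 kJ/mol

Let D be the I–I bond energy.
Σ(broken) = 1×352 + 6×403 + 1×603 + 1×D = 3373 + D
Σ(formed) = 2×352 + 6×403 + 2×245 = 3612
ΔH = Σ(broken) − Σ(formed) = (3373 + D) − (3612) = −239 + D
Setting this equal to −91 kJ gives D = 148 kJ/mol.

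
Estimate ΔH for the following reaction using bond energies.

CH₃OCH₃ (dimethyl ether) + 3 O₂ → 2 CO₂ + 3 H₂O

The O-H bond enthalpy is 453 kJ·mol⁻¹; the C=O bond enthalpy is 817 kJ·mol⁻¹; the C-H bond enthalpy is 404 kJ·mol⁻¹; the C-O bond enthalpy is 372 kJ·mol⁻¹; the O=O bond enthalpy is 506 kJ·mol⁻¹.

Bonds broken (reactants):
  C-H: 6 × 404 = 2424
  C-O: 2 × 372 = 744
  O=O: 3 × 506 = 1518
  Σ(broken) = 4686 kJ
Bonds formed (products):
  C=O: 4 × 817 = 3268
  O-H: 6 × 453 = 2718
  Σ(formed) = 5986 kJ
ΔH = Σ(broken) − Σ(formed) = 4686 − 5986 = −1300 kJ

ΔH ≈ −1300 kJ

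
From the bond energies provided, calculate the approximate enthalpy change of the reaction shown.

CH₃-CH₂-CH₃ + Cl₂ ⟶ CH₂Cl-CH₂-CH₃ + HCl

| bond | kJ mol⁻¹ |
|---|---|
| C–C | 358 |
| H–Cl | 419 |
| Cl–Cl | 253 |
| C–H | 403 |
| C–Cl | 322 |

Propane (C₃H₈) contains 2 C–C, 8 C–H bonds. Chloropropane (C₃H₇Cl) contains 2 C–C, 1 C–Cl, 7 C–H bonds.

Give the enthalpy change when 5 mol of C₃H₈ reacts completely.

ΔH = −425 kJ

Bonds broken (reactants):
  C–C: 2 × 358 = 716
  C–H: 8 × 403 = 3224
  Cl–Cl: 1 × 253 = 253
  Σ(broken) = 4193 kJ
Bonds formed (products):
  C–C: 2 × 358 = 716
  C–Cl: 1 × 322 = 322
  C–H: 7 × 403 = 2821
  H–Cl: 1 × 419 = 419
  Σ(formed) = 4278 kJ
ΔH = Σ(broken) − Σ(formed) = 4193 − 4278 = −85 kJ
For 5× the reaction as written: 5 × (−85) = −425 kJ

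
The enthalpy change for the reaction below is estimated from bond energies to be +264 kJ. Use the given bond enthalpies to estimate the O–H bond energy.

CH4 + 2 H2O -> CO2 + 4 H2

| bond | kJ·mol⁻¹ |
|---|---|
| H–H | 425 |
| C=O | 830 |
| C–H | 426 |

D(O–H) ≈ 480 kJ/mol

Let D be the O–H bond energy.
Σ(broken) = 4×426 + 4×D = 1704 + 4D
Σ(formed) = 2×830 + 4×425 = 3360
ΔH = Σ(broken) − Σ(formed) = (1704 + 4D) − (3360) = −1656 + 4D
Setting this equal to +264 kJ gives 4D = 1920, so D = 480 kJ/mol.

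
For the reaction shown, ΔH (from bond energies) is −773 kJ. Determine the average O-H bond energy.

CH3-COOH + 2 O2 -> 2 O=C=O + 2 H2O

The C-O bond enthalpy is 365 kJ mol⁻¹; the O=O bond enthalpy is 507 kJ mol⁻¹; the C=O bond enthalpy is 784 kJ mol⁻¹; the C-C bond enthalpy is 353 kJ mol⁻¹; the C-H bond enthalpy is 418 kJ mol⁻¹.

Let D be the O-H bond energy.
Σ(broken) = 1×353 + 3×418 + 1×365 + 1×784 + 1×D + 2×507 = 3770 + D
Σ(formed) = 4×784 + 4×D = 3136 + 4D
ΔH = Σ(broken) − Σ(formed) = (3770 + D) − (3136 + 4D) = +634 − 3D
Setting this equal to −773 kJ gives 3D = 1407, so D = 469 kJ/mol.

D(O-H) ≈ 469 kJ/mol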